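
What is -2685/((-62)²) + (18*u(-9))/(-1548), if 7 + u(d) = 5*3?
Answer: -130831/165292 ≈ -0.79151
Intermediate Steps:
u(d) = 8 (u(d) = -7 + 5*3 = -7 + 15 = 8)
-2685/((-62)²) + (18*u(-9))/(-1548) = -2685/((-62)²) + (18*8)/(-1548) = -2685/3844 + 144*(-1/1548) = -2685*1/3844 - 4/43 = -2685/3844 - 4/43 = -130831/165292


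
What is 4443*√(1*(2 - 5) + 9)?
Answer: 4443*√6 ≈ 10883.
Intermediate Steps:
4443*√(1*(2 - 5) + 9) = 4443*√(1*(-3) + 9) = 4443*√(-3 + 9) = 4443*√6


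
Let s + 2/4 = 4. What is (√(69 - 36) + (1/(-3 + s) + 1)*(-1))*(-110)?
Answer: 330 - 110*√33 ≈ -301.90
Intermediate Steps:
s = 7/2 (s = -½ + 4 = 7/2 ≈ 3.5000)
(√(69 - 36) + (1/(-3 + s) + 1)*(-1))*(-110) = (√(69 - 36) + (1/(-3 + 7/2) + 1)*(-1))*(-110) = (√33 + (1/(½) + 1)*(-1))*(-110) = (√33 + (2 + 1)*(-1))*(-110) = (√33 + 3*(-1))*(-110) = (√33 - 3)*(-110) = (-3 + √33)*(-110) = 330 - 110*√33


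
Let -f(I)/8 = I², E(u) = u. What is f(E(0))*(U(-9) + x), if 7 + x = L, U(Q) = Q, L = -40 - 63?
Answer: 0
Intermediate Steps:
L = -103
x = -110 (x = -7 - 103 = -110)
f(I) = -8*I²
f(E(0))*(U(-9) + x) = (-8*0²)*(-9 - 110) = -8*0*(-119) = 0*(-119) = 0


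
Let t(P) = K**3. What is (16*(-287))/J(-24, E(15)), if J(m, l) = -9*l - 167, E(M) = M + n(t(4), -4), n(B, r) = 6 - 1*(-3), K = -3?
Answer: 4592/383 ≈ 11.990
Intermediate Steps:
t(P) = -27 (t(P) = (-3)**3 = -27)
n(B, r) = 9 (n(B, r) = 6 + 3 = 9)
E(M) = 9 + M (E(M) = M + 9 = 9 + M)
J(m, l) = -167 - 9*l
(16*(-287))/J(-24, E(15)) = (16*(-287))/(-167 - 9*(9 + 15)) = -4592/(-167 - 9*24) = -4592/(-167 - 216) = -4592/(-383) = -4592*(-1/383) = 4592/383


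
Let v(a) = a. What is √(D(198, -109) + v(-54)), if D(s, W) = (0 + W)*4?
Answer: 7*I*√10 ≈ 22.136*I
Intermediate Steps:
D(s, W) = 4*W (D(s, W) = W*4 = 4*W)
√(D(198, -109) + v(-54)) = √(4*(-109) - 54) = √(-436 - 54) = √(-490) = 7*I*√10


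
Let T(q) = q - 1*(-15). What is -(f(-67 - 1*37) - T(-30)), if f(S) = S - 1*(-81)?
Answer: 8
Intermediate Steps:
T(q) = 15 + q (T(q) = q + 15 = 15 + q)
f(S) = 81 + S (f(S) = S + 81 = 81 + S)
-(f(-67 - 1*37) - T(-30)) = -((81 + (-67 - 1*37)) - (15 - 30)) = -((81 + (-67 - 37)) - 1*(-15)) = -((81 - 104) + 15) = -(-23 + 15) = -1*(-8) = 8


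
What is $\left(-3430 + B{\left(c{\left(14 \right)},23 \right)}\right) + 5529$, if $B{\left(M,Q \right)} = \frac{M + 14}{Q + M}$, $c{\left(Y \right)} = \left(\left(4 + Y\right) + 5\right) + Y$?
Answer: $\frac{41997}{20} \approx 2099.9$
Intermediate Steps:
$c{\left(Y \right)} = 9 + 2 Y$ ($c{\left(Y \right)} = \left(9 + Y\right) + Y = 9 + 2 Y$)
$B{\left(M,Q \right)} = \frac{14 + M}{M + Q}$
$\left(-3430 + B{\left(c{\left(14 \right)},23 \right)}\right) + 5529 = \left(-3430 + \frac{14 + \left(9 + 2 \cdot 14\right)}{\left(9 + 2 \cdot 14\right) + 23}\right) + 5529 = \left(-3430 + \frac{14 + \left(9 + 28\right)}{\left(9 + 28\right) + 23}\right) + 5529 = \left(-3430 + \frac{14 + 37}{37 + 23}\right) + 5529 = \left(-3430 + \frac{1}{60} \cdot 51\right) + 5529 = \left(-3430 + \frac{17}{20}\right) + 5529 = - \frac{68583}{20} + 5529 = \frac{41997}{20}$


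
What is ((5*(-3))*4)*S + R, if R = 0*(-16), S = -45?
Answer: 2700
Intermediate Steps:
R = 0
((5*(-3))*4)*S + R = ((5*(-3))*4)*(-45) + 0 = -15*4*(-45) + 0 = -60*(-45) + 0 = 2700 + 0 = 2700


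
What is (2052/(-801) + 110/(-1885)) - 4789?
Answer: -160773231/33553 ≈ -4791.6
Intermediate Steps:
(2052/(-801) + 110/(-1885)) - 4789 = (2052*(-1/801) + 110*(-1/1885)) - 4789 = (-228/89 - 22/377) - 4789 = -87914/33553 - 4789 = -160773231/33553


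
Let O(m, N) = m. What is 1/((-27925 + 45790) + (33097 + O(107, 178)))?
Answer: 1/51069 ≈ 1.9581e-5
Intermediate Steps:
1/((-27925 + 45790) + (33097 + O(107, 178))) = 1/((-27925 + 45790) + (33097 + 107)) = 1/(17865 + 33204) = 1/51069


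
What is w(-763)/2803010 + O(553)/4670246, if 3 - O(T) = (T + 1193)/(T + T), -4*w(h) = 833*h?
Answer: 117248885632103/2068337905992680 ≈ 0.056687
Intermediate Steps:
w(h) = -833*h/4
O(T) = 3 - (1193 + T)/(2*T) (O(T) = 3 - (T + 1193)/(T + T) = 3 - (1193 + T)/(2*T))
w(-763)/2803010 + O(553)/4670246 = -833/4*(-763)/2803010 + ((1/2)*(-1193 + 5*553)/553)/4670246 = (635579/4)*(1/2803010) + ((1/2)*(1/553)*(-1193 + 2765))*(1/4670246) = 90797/1601720 + ((1/2)*(1/553)*1572)*(1/4670246) = 90797/1601720 + (786/553)*(1/4670246) = 90797/1601720 + 393/1291323019 = 117248885632103/2068337905992680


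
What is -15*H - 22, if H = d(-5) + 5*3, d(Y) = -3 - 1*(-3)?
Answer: -247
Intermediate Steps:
d(Y) = 0 (d(Y) = -3 + 3 = 0)
H = 15 (H = 0 + 5*3 = 0 + 15 = 15)
-15*H - 22 = -15*15 - 22 = -225 - 22 = -247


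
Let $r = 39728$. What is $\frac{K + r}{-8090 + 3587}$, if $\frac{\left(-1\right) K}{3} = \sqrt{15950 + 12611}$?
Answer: $- \frac{39221}{4503} \approx -8.71$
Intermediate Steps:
$K = -507$ ($K = - 3 \sqrt{15950 + 12611} = - 3 \sqrt{28561} = \left(-3\right) 169 = -507$)
$\frac{K + r}{-8090 + 3587} = \frac{-507 + 39728}{-8090 + 3587} = \frac{39221}{-4503} = 39221 \left(- \frac{1}{4503}\right) = - \frac{39221}{4503}$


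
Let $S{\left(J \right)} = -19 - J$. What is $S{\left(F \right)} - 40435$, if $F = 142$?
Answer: $-40596$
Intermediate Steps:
$S{\left(F \right)} - 40435 = \left(-19 - 142\right) - 40435 = -161 - 40435 = -40596$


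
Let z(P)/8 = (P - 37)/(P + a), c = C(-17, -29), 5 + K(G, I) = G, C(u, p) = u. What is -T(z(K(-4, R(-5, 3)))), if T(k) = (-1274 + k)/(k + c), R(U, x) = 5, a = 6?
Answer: 3454/317 ≈ 10.896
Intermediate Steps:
K(G, I) = -5 + G
c = -17
z(P) = 8*(-37 + P)/(6 + P) (z(P) = 8*((P - 37)/(P + 6)) = 8*((-37 + P)/(6 + P)) = 8*(-37 + P)/(6 + P))
T(k) = (-1274 + k)/(-17 + k) (T(k) = (-1274 + k)/(k - 17) = (-1274 + k)/(-17 + k))
-T(z(K(-4, R(-5, 3)))) = -(-1274 + 8*(-37 + (-5 - 4))/(6 + (-5 - 4)))/(-17 + 8*(-37 + (-5 - 4))/(6 + (-5 - 4))) = -(-1274 + 8*(-37 - 9)/(6 - 9))/(-17 + 8*(-37 - 9)/(6 - 9)) = -(-1274 + 8*(-46)/(-3))/(-17 + 8*(-46)/(-3)) = -(-1274 + 8*(-⅓)*(-46))/(-17 + 8*(-⅓)*(-46)) = -(-1274 + 368/3)/(-17 + 368/3) = -(-3454)/(317/3*3) = -3*(-3454)/(317*3) = -1*(-3454/317) = 3454/317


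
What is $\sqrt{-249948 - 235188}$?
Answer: $12 i \sqrt{3369} \approx 696.52 i$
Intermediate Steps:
$\sqrt{-249948 - 235188} = \sqrt{-485136} = 12 i \sqrt{3369}$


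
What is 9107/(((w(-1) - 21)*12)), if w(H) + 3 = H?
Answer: -9107/300 ≈ -30.357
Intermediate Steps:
w(H) = -3 + H
9107/(((w(-1) - 21)*12)) = 9107/((((-3 - 1) - 21)*12)) = 9107/(((-4 - 21)*12)) = 9107/((-25*12)) = 9107/(-300) = 9107*(-1/300) = -9107/300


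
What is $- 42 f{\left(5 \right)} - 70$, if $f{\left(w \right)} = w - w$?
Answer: $-70$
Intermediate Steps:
$f{\left(w \right)} = 0$
$- 42 f{\left(5 \right)} - 70 = \left(-42\right) 0 - 70 = 0 - 70 = -70$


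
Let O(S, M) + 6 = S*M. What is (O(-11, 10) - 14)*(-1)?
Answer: 130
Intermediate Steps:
O(S, M) = -6 + M*S (O(S, M) = -6 + S*M = -6 + M*S)
(O(-11, 10) - 14)*(-1) = ((-6 + 10*(-11)) - 14)*(-1) = ((-6 - 110) - 14)*(-1) = (-116 - 14)*(-1) = -130*(-1) = 130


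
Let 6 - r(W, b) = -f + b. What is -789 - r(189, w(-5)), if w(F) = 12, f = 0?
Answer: -783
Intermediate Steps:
r(W, b) = 6 - b (r(W, b) = 6 - (-1*0 + b) = 6 - (0 + b) = 6 - b)
-789 - r(189, w(-5)) = -789 - (6 - 1*12) = -789 - (6 - 12) = -789 - 1*(-6) = -789 + 6 = -783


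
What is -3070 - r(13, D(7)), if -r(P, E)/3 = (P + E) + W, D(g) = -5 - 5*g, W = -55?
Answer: -3316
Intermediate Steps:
r(P, E) = 165 - 3*E - 3*P (r(P, E) = -3*((P + E) - 55) = -3*((E + P) - 55) = -3*(-55 + E + P) = 165 - 3*E - 3*P)
-3070 - r(13, D(7)) = -3070 - (165 - 3*(-5 - 5*7) - 3*13) = -3070 - (165 - 3*(-5 - 35) - 39) = -3070 - (165 - 3*(-40) - 39) = -3070 - (165 + 120 - 39) = -3070 - 1*246 = -3070 - 246 = -3316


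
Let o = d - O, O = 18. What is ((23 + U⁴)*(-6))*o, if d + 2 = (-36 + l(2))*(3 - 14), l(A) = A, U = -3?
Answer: -220896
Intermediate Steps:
d = 372 (d = -2 + (-36 + 2)*(3 - 14) = -2 - 34*(-11) = -2 + 374 = 372)
o = 354 (o = 372 - 1*18 = 372 - 18 = 354)
((23 + U⁴)*(-6))*o = ((23 + (-3)⁴)*(-6))*354 = ((23 + 81)*(-6))*354 = (104*(-6))*354 = -624*354 = -220896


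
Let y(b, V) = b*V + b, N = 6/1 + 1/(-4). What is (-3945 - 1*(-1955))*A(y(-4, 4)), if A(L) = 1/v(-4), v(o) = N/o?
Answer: 31840/23 ≈ 1384.3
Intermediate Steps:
N = 23/4 (N = 6*1 + 1*(-1/4) = 6 - 1/4 = 23/4 ≈ 5.7500)
y(b, V) = b + V*b (y(b, V) = V*b + b = b + V*b)
v(o) = 23/(4*o)
A(L) = -16/23 (A(L) = 1/((23/4)/(-4)) = 1/((23/4)*(-1/4)) = 1/(-23/16) = -16/23)
(-3945 - 1*(-1955))*A(y(-4, 4)) = (-3945 - 1*(-1955))*(-16/23) = (-3945 + 1955)*(-16/23) = -1990*(-16/23) = 31840/23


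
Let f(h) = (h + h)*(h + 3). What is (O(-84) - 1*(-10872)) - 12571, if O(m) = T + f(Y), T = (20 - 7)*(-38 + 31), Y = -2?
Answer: -1794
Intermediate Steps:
f(h) = 2*h*(3 + h) (f(h) = (2*h)*(3 + h) = 2*h*(3 + h))
T = -91 (T = 13*(-7) = -91)
O(m) = -95 (O(m) = -91 + 2*(-2)*(3 - 2) = -91 + 2*(-2)*1 = -91 - 4 = -95)
(O(-84) - 1*(-10872)) - 12571 = (-95 - 1*(-10872)) - 12571 = (-95 + 10872) - 12571 = 10777 - 12571 = -1794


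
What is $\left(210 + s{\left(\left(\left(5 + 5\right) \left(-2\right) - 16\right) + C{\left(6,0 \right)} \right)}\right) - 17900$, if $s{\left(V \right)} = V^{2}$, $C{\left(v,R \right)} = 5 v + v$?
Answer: $-17690$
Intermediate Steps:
$C{\left(v,R \right)} = 6 v$
$\left(210 + s{\left(\left(\left(5 + 5\right) \left(-2\right) - 16\right) + C{\left(6,0 \right)} \right)}\right) - 17900 = \left(210 + \left(\left(\left(5 + 5\right) \left(-2\right) - 16\right) + 6 \cdot 6\right)^{2}\right) - 17900 = \left(210 + \left(\left(10 \left(-2\right) - 16\right) + 36\right)^{2}\right) - 17900 = \left(210 + \left(\left(-20 - 16\right) + 36\right)^{2}\right) - 17900 = \left(210 + \left(-36 + 36\right)^{2}\right) - 17900 = \left(210 + 0^{2}\right) - 17900 = \left(210 + 0\right) - 17900 = 210 - 17900 = -17690$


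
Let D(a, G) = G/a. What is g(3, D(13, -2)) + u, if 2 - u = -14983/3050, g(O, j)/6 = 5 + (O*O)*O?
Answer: 606683/3050 ≈ 198.91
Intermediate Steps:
g(O, j) = 30 + 6*O³ (g(O, j) = 6*(5 + (O*O)*O) = 6*(5 + O²*O) = 6*(5 + O³) = 30 + 6*O³)
u = 21083/3050 (u = 2 - (-14983)/3050 = 2 - 1*(-14983/3050) = 2 + 14983/3050 = 21083/3050 ≈ 6.9125)
g(3, D(13, -2)) + u = (30 + 6*3³) + 21083/3050 = (30 + 6*27) + 21083/3050 = (30 + 162) + 21083/3050 = 192 + 21083/3050 = 606683/3050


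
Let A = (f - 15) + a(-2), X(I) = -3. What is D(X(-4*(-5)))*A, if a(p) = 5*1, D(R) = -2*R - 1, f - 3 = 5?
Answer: -10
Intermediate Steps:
f = 8 (f = 3 + 5 = 8)
D(R) = -1 - 2*R
a(p) = 5
A = -2 (A = (8 - 15) + 5 = -7 + 5 = -2)
D(X(-4*(-5)))*A = (-1 - 2*(-3))*(-2) = (-1 + 6)*(-2) = 5*(-2) = -10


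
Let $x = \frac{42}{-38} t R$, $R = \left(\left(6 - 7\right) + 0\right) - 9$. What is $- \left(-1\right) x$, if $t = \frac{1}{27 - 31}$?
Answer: $- \frac{105}{38} \approx -2.7632$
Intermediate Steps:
$R = -10$ ($R = \left(\left(6 - 7\right) + 0\right) - 9 = \left(-1 + 0\right) - 9 = -1 - 9 = -10$)
$t = - \frac{1}{4}$ ($t = \frac{1}{-4} = - \frac{1}{4} \approx -0.25$)
$x = - \frac{105}{38}$ ($x = \frac{42}{-38} \left(- \frac{1}{4}\right) \left(-10\right) = 42 \left(- \frac{1}{38}\right) \left(- \frac{1}{4}\right) \left(-10\right) = \left(- \frac{21}{19}\right) \left(- \frac{1}{4}\right) \left(-10\right) = \frac{21}{76} \left(-10\right) = - \frac{105}{38} \approx -2.7632$)
$- \left(-1\right) x = - \frac{\left(-1\right) \left(-105\right)}{38} = \left(-1\right) \frac{105}{38} = - \frac{105}{38}$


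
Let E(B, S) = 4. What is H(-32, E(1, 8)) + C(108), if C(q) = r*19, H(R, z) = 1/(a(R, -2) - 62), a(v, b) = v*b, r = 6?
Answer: 229/2 ≈ 114.50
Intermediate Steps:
a(v, b) = b*v
H(R, z) = 1/(-62 - 2*R) (H(R, z) = 1/(-2*R - 62) = 1/(-62 - 2*R))
C(q) = 114 (C(q) = 6*19 = 114)
H(-32, E(1, 8)) + C(108) = -1/(62 + 2*(-32)) + 114 = -1/(62 - 64) + 114 = -1/(-2) + 114 = -1*(-1/2) + 114 = 1/2 + 114 = 229/2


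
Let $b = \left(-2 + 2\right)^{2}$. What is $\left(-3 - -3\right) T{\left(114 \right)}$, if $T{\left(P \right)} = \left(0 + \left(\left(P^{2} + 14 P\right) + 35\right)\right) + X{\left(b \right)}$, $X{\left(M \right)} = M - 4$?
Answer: $0$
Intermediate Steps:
$b = 0$ ($b = 0^{2} = 0$)
$X{\left(M \right)} = -4 + M$
$T{\left(P \right)} = 31 + P^{2} + 14 P$ ($T{\left(P \right)} = \left(0 + \left(\left(P^{2} + 14 P\right) + 35\right)\right) + \left(-4 + 0\right) = \left(0 + \left(35 + P^{2} + 14 P\right)\right) - 4 = \left(35 + P^{2} + 14 P\right) - 4 = 31 + P^{2} + 14 P$)
$\left(-3 - -3\right) T{\left(114 \right)} = \left(-3 - -3\right) \left(31 + 114^{2} + 14 \cdot 114\right) = \left(-3 + 3\right) \left(31 + 12996 + 1596\right) = 0 \cdot 14623 = 0$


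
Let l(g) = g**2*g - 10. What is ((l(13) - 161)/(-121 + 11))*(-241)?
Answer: 244133/55 ≈ 4438.8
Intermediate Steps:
l(g) = -10 + g**3 (l(g) = g**3 - 10 = -10 + g**3)
((l(13) - 161)/(-121 + 11))*(-241) = (((-10 + 13**3) - 161)/(-121 + 11))*(-241) = (((-10 + 2197) - 161)/(-110))*(-241) = ((2187 - 161)*(-1/110))*(-241) = (2026*(-1/110))*(-241) = -1013/55*(-241) = 244133/55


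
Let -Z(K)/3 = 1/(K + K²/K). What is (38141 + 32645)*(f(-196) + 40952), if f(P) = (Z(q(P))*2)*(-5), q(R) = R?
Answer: 284084639761/98 ≈ 2.8988e+9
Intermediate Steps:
Z(K) = -3/(2*K) (Z(K) = -3/(K + K²/K) = -3/(K + K) = -3*1/(2*K) = -3/(2*K))
f(P) = 15/P (f(P) = (-3/(2*P)*2)*(-5) = -3/P*(-5) = 15/P)
(38141 + 32645)*(f(-196) + 40952) = (38141 + 32645)*(15/(-196) + 40952) = 70786*(15*(-1/196) + 40952) = 70786*(-15/196 + 40952) = 70786*(8026577/196) = 284084639761/98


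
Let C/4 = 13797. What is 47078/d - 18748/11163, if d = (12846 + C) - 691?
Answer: -737014850/751749909 ≈ -0.98040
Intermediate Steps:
C = 55188 (C = 4*13797 = 55188)
d = 67343 (d = (12846 + 55188) - 691 = 68034 - 691 = 67343)
47078/d - 18748/11163 = 47078/67343 - 18748/11163 = -737014850/751749909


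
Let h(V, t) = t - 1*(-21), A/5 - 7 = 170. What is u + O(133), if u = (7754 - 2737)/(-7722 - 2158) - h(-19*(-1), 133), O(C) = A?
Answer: 7217263/9880 ≈ 730.49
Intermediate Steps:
A = 885 (A = 35 + 5*170 = 35 + 850 = 885)
O(C) = 885
h(V, t) = 21 + t (h(V, t) = t + 21 = 21 + t)
u = -1526537/9880 (u = (7754 - 2737)/(-7722 - 2158) - (21 + 133) = 5017/(-9880) - 1*154 = 5017*(-1/9880) - 154 = -5017/9880 - 154 = -1526537/9880 ≈ -154.51)
u + O(133) = -1526537/9880 + 885 = 7217263/9880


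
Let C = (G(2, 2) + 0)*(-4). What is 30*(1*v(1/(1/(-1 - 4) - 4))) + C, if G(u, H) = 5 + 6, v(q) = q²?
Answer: -6218/147 ≈ -42.299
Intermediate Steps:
G(u, H) = 11
C = -44 (C = (11 + 0)*(-4) = 11*(-4) = -44)
30*(1*v(1/(1/(-1 - 4) - 4))) + C = 30*(1*(1/(1/(-1 - 4) - 4))²) - 44 = 30*(1*(1/(1/(-5) - 4))²) - 44 = 30*(1*(1/(-⅕ - 4))²) - 44 = 30*(1*(1/(-21/5))²) - 44 = 30*(1*(-5/21)²) - 44 = 30*(1*(25/441)) - 44 = 30*(25/441) - 44 = 250/147 - 44 = -6218/147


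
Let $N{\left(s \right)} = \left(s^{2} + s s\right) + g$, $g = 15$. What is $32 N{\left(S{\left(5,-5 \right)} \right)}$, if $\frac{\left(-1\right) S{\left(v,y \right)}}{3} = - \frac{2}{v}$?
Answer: $\frac{14304}{25} \approx 572.16$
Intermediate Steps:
$S{\left(v,y \right)} = \frac{6}{v}$ ($S{\left(v,y \right)} = - 3 \left(- \frac{2}{v}\right) = \frac{6}{v}$)
$N{\left(s \right)} = 15 + 2 s^{2}$ ($N{\left(s \right)} = \left(s^{2} + s s\right) + 15 = \left(s^{2} + s^{2}\right) + 15 = 2 s^{2} + 15 = 15 + 2 s^{2}$)
$32 N{\left(S{\left(5,-5 \right)} \right)} = 32 \left(15 + 2 \left(\frac{6}{5}\right)^{2}\right) = 32 \left(15 + 2 \cdot \frac{36}{25}\right) = 32 \left(15 + \frac{72}{25}\right) = 32 \cdot \frac{447}{25} = \frac{14304}{25}$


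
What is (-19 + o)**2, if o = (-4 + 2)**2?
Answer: 225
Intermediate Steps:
o = 4 (o = (-2)**2 = 4)
(-19 + o)**2 = (-19 + 4)**2 = (-15)**2 = 225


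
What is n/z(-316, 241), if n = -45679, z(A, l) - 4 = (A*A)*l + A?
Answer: -45679/24064984 ≈ -0.0018982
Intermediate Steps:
z(A, l) = 4 + A + l*A² (z(A, l) = 4 + ((A*A)*l + A) = 4 + (A²*l + A) = 4 + (l*A² + A) = 4 + (A + l*A²) = 4 + A + l*A²)
n/z(-316, 241) = -45679/(4 - 316 + 241*(-316)²) = -45679/(4 - 316 + 241*99856) = -45679/(4 - 316 + 24065296) = -45679/24064984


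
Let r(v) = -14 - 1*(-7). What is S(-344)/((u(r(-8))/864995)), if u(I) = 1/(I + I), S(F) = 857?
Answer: -10378210010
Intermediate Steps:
r(v) = -7 (r(v) = -14 + 7 = -7)
u(I) = 1/(2*I)
S(-344)/((u(r(-8))/864995)) = 857/((((½)/(-7))/864995)) = 857/((((½)*(-⅐))*(1/864995))) = 857/((-1/14*1/864995)) = 857/(-1/12109930) = 857*(-12109930) = -10378210010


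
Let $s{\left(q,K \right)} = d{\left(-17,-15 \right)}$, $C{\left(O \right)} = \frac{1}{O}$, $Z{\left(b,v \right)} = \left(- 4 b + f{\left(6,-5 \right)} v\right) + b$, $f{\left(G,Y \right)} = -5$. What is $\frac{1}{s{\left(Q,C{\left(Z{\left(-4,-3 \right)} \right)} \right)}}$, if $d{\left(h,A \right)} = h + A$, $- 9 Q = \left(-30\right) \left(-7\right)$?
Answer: $- \frac{1}{32} \approx -0.03125$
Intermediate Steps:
$Z{\left(b,v \right)} = - 5 v - 3 b$ ($Z{\left(b,v \right)} = \left(- 4 b - 5 v\right) + b = \left(- 5 v - 4 b\right) + b = - 5 v - 3 b$)
$Q = - \frac{70}{3}$ ($Q = - \frac{\left(-30\right) \left(-7\right)}{9} = \left(- \frac{1}{9}\right) 210 = - \frac{70}{3} \approx -23.333$)
$d{\left(h,A \right)} = A + h$
$s{\left(q,K \right)} = -32$ ($s{\left(q,K \right)} = -15 - 17 = -32$)
$\frac{1}{s{\left(Q,C{\left(Z{\left(-4,-3 \right)} \right)} \right)}} = \frac{1}{-32} = - \frac{1}{32}$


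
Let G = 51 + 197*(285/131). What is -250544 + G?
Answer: -32758438/131 ≈ -2.5006e+5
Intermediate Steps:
G = 62826/131 (G = 51 + 197*(285*(1/131)) = 51 + 197*(285/131) = 51 + 56145/131 = 62826/131 ≈ 479.59)
-250544 + G = -250544 + 62826/131 = -32758438/131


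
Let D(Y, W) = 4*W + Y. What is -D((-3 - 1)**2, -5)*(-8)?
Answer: -32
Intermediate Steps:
D(Y, W) = Y + 4*W
-D((-3 - 1)**2, -5)*(-8) = -((-3 - 1)**2 + 4*(-5))*(-8) = -((-4)**2 - 20)*(-8) = -(16 - 20)*(-8) = -1*(-4)*(-8) = 4*(-8) = -32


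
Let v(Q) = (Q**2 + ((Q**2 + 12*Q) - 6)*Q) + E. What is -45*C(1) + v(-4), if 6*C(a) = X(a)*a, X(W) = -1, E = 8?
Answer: 367/2 ≈ 183.50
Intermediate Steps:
C(a) = -a/6 (C(a) = (-a)/6 = -a/6)
v(Q) = 8 + Q**2 + Q*(-6 + Q**2 + 12*Q) (v(Q) = (Q**2 + ((Q**2 + 12*Q) - 6)*Q) + 8 = (Q**2 + (-6 + Q**2 + 12*Q)*Q) + 8 = (Q**2 + Q*(-6 + Q**2 + 12*Q)) + 8 = 8 + Q**2 + Q*(-6 + Q**2 + 12*Q))
-45*C(1) + v(-4) = -(-15)/2 + (8 + (-4)**3 - 6*(-4) + 13*(-4)**2) = -45*(-1/6) + (8 - 64 + 24 + 13*16) = 15/2 + (8 - 64 + 24 + 208) = 15/2 + 176 = 367/2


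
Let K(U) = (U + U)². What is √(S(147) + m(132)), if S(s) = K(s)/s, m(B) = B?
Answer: 12*√5 ≈ 26.833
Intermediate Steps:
K(U) = 4*U² (K(U) = (2*U)² = 4*U²)
S(s) = 4*s (S(s) = (4*s²)/s = 4*s)
√(S(147) + m(132)) = √(4*147 + 132) = √(588 + 132) = √720 = 12*√5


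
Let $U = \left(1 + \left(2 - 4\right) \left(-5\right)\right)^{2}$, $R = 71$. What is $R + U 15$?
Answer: $1886$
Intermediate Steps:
$U = 121$ ($U = \left(1 - -10\right)^{2} = \left(1 + 10\right)^{2} = 11^{2} = 121$)
$R + U 15 = 71 + 121 \cdot 15 = 71 + 1815 = 1886$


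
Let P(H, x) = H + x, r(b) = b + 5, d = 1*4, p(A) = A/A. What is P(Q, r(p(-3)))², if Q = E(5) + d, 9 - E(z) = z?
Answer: 196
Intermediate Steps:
E(z) = 9 - z
p(A) = 1
d = 4
r(b) = 5 + b
Q = 8 (Q = (9 - 1*5) + 4 = (9 - 5) + 4 = 4 + 4 = 8)
P(Q, r(p(-3)))² = (8 + (5 + 1))² = (8 + 6)² = 14² = 196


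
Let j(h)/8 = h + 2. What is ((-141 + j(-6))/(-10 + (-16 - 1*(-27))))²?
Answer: 29929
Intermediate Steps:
j(h) = 16 + 8*h (j(h) = 8*(h + 2) = 8*(2 + h) = 16 + 8*h)
((-141 + j(-6))/(-10 + (-16 - 1*(-27))))² = ((-141 + (16 + 8*(-6)))/(-10 + (-16 - 1*(-27))))² = ((-141 + (16 - 48))/(-10 + (-16 + 27)))² = ((-141 - 32)/(-10 + 11))² = (-173/1)² = (-173*1)² = (-173)² = 29929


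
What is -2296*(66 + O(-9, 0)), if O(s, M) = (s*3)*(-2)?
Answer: -275520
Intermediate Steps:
O(s, M) = -6*s (O(s, M) = (3*s)*(-2) = -6*s)
-2296*(66 + O(-9, 0)) = -2296*(66 - 6*(-9)) = -2296*(66 + 54) = -2296*120 = -275520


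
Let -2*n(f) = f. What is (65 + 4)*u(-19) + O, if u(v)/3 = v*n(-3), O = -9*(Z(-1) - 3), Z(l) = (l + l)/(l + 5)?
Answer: -5868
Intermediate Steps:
Z(l) = 2*l/(5 + l) (Z(l) = (2*l)/(5 + l) = 2*l/(5 + l))
n(f) = -f/2
O = 63/2 (O = -9*(2*(-1)/(5 - 1) - 3) = -9*(2*(-1)/4 - 3) = -9*(2*(-1)*(¼) - 3) = -9*(-½ - 3) = -9*(-7/2) = 63/2 ≈ 31.500)
u(v) = 9*v/2 (u(v) = 3*(v*(-½*(-3))) = 3*(v*(3/2)) = 3*(3*v/2) = 9*v/2)
(65 + 4)*u(-19) + O = (65 + 4)*((9/2)*(-19)) + 63/2 = 69*(-171/2) + 63/2 = -11799/2 + 63/2 = -5868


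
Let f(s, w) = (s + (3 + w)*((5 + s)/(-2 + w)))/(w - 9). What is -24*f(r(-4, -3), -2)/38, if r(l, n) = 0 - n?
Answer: 12/209 ≈ 0.057416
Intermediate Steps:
r(l, n) = -n
f(s, w) = (s + (3 + w)*(5 + s)/(-2 + w))/(-9 + w) (f(s, w) = (s + (3 + w)*((5 + s)/(-2 + w)))/(-9 + w) = (s + (3 + w)*(5 + s)/(-2 + w))/(-9 + w))
-24*f(r(-4, -3), -2)/38 = -24*(15 - 1*(-3) + 5*(-2) + 2*(-1*(-3))*(-2))/(18 + (-2)² - 11*(-2))/38 = -24*(15 + 3 - 10 + 2*3*(-2))/(18 + 4 + 22)/38 = -24*(15 + 3 - 10 - 12)/44/38 = -24*(1/44)*(-4)/38 = -(-24)/(11*38) = -24*(-1/418) = 12/209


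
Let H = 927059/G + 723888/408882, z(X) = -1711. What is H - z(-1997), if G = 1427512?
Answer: 166682612469153/97280660264 ≈ 1713.4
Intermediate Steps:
H = 235402757449/97280660264 (H = 927059/1427512 + 723888/408882 = 927059*(1/1427512) + 723888*(1/408882) = 927059/1427512 + 120648/68147 = 235402757449/97280660264 ≈ 2.4198)
H - z(-1997) = 235402757449/97280660264 - 1*(-1711) = 235402757449/97280660264 + 1711 = 166682612469153/97280660264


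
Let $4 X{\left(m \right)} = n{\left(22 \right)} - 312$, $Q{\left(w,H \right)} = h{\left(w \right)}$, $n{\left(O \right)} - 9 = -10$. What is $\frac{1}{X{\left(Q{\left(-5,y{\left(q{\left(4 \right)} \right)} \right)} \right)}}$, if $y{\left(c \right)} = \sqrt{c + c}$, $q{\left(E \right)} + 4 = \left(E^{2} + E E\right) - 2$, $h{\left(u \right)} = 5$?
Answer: $- \frac{4}{313} \approx -0.01278$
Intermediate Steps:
$n{\left(O \right)} = -1$ ($n{\left(O \right)} = 9 - 10 = -1$)
$q{\left(E \right)} = -6 + 2 E^{2}$ ($q{\left(E \right)} = -4 - \left(2 - E^{2} - E E\right) = -4 + \left(\left(E^{2} + E^{2}\right) - 2\right) = -4 + \left(2 E^{2} - 2\right) = -4 + \left(-2 + 2 E^{2}\right) = -6 + 2 E^{2}$)
$y{\left(c \right)} = \sqrt{2} \sqrt{c}$ ($y{\left(c \right)} = \sqrt{2 c} = \sqrt{2} \sqrt{c}$)
$Q{\left(w,H \right)} = 5$
$X{\left(m \right)} = - \frac{313}{4}$ ($X{\left(m \right)} = \frac{-1 - 312}{4} = \frac{1}{4} \left(-313\right) = - \frac{313}{4}$)
$\frac{1}{X{\left(Q{\left(-5,y{\left(q{\left(4 \right)} \right)} \right)} \right)}} = \frac{1}{- \frac{313}{4}} = - \frac{4}{313}$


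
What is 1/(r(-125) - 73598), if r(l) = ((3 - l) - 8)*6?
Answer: -1/72878 ≈ -1.3722e-5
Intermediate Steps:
r(l) = -30 - 6*l (r(l) = (-5 - l)*6 = -30 - 6*l)
1/(r(-125) - 73598) = 1/((-30 - 6*(-125)) - 73598) = 1/((-30 + 750) - 73598) = 1/(720 - 73598) = 1/(-72878) = -1/72878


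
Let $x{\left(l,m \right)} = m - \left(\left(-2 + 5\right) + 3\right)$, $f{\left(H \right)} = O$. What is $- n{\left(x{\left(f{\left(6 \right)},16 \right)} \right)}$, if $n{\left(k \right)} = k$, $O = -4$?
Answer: $-10$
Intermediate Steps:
$f{\left(H \right)} = -4$
$x{\left(l,m \right)} = -6 + m$ ($x{\left(l,m \right)} = m - \left(3 + 3\right) = m - 6 = -6 + m$)
$- n{\left(x{\left(f{\left(6 \right)},16 \right)} \right)} = - (-6 + 16) = \left(-1\right) 10 = -10$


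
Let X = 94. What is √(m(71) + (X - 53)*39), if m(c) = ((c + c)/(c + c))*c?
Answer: √1670 ≈ 40.866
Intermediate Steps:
m(c) = c (m(c) = ((2*c)/((2*c)))*c = ((2*c)*(1/(2*c)))*c = 1*c = c)
√(m(71) + (X - 53)*39) = √(71 + (94 - 53)*39) = √(71 + 41*39) = √(71 + 1599) = √1670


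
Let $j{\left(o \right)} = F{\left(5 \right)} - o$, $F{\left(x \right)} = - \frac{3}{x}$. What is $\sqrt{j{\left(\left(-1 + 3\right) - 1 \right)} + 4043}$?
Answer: $\frac{11 \sqrt{835}}{5} \approx 63.572$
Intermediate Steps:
$j{\left(o \right)} = - \frac{3}{5} - o$
$\sqrt{j{\left(\left(-1 + 3\right) - 1 \right)} + 4043} = \sqrt{\left(- \frac{3}{5} - \left(\left(-1 + 3\right) - 1\right)\right) + 4043} = \sqrt{\left(- \frac{3}{5} - \left(2 - 1\right)\right) + 4043} = \sqrt{\left(- \frac{3}{5} - 1\right) + 4043} = \sqrt{- \frac{8}{5} + 4043} = \sqrt{\frac{20207}{5}} = \frac{11 \sqrt{835}}{5}$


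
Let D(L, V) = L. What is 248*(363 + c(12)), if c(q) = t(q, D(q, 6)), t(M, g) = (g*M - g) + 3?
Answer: 123504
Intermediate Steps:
t(M, g) = 3 - g + M*g (t(M, g) = (M*g - g) + 3 = (-g + M*g) + 3 = 3 - g + M*g)
c(q) = 3 + q**2 - q (c(q) = 3 - q + q*q = 3 - q + q**2 = 3 + q**2 - q)
248*(363 + c(12)) = 248*(363 + (3 + 12**2 - 1*12)) = 248*(363 + (3 + 144 - 12)) = 248*(363 + 135) = 248*498 = 123504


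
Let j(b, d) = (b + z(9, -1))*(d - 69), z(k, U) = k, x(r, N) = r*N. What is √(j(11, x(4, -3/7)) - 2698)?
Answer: I*√201502/7 ≈ 64.127*I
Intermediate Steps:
x(r, N) = N*r
j(b, d) = (-69 + d)*(9 + b) (j(b, d) = (b + 9)*(d - 69) = (9 + b)*(-69 + d) = (-69 + d)*(9 + b))
√(j(11, x(4, -3/7)) - 2698) = √((-621 - 69*11 + 9*(-3/7*4) + 11*(-3/7*4)) - 2698) = √((-621 - 759 + 9*(-3*⅐*4) + 11*(-3*⅐*4)) - 2698) = √((-621 - 759 + 9*(-3/7*4) + 11*(-3/7*4)) - 2698) = √((-621 - 759 + 9*(-12/7) + 11*(-12/7)) - 2698) = √((-621 - 759 - 108/7 - 132/7) - 2698) = √(-9900/7 - 2698) = √(-28786/7) = I*√201502/7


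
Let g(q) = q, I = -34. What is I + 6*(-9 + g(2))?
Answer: -76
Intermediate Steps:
I + 6*(-9 + g(2)) = -34 + 6*(-9 + 2) = -34 + 6*(-7) = -34 - 42 = -76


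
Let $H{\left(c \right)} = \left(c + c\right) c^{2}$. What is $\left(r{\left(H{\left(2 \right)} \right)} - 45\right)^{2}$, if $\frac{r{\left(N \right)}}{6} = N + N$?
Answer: $21609$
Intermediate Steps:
$H{\left(c \right)} = 2 c^{3}$ ($H{\left(c \right)} = 2 c c^{2} = 2 c^{3}$)
$r{\left(N \right)} = 12 N$ ($r{\left(N \right)} = 6 \left(N + N\right) = 6 \cdot 2 N = 12 N$)
$\left(r{\left(H{\left(2 \right)} \right)} - 45\right)^{2} = \left(12 \cdot 2 \cdot 2^{3} - 45\right)^{2} = \left(12 \cdot 2 \cdot 8 - 45\right)^{2} = \left(12 \cdot 16 - 45\right)^{2} = \left(192 - 45\right)^{2} = 147^{2} = 21609$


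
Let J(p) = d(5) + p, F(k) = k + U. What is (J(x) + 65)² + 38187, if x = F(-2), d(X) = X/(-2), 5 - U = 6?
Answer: 166909/4 ≈ 41727.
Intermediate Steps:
U = -1 (U = 5 - 1*6 = 5 - 6 = -1)
F(k) = -1 + k (F(k) = k - 1 = -1 + k)
d(X) = -X/2
x = -3 (x = -1 - 2 = -3)
J(p) = -5/2 + p (J(p) = -½*5 + p = -5/2 + p)
(J(x) + 65)² + 38187 = ((-5/2 - 3) + 65)² + 38187 = (-11/2 + 65)² + 38187 = (119/2)² + 38187 = 14161/4 + 38187 = 166909/4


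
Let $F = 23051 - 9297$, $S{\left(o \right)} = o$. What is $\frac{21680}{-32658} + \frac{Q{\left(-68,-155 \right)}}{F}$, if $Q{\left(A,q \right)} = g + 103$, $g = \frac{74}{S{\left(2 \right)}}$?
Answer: $- \frac{73403650}{112294533} \approx -0.65367$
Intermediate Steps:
$F = 13754$
$g = 37$ ($g = \frac{74}{2} = 74 \cdot \frac{1}{2} = 37$)
$Q{\left(A,q \right)} = 140$ ($Q{\left(A,q \right)} = 37 + 103 = 140$)
$\frac{21680}{-32658} + \frac{Q{\left(-68,-155 \right)}}{F} = \frac{21680}{-32658} + \frac{140}{13754} = 21680 \left(- \frac{1}{32658}\right) + 140 \cdot \frac{1}{13754} = - \frac{10840}{16329} + \frac{70}{6877} = - \frac{73403650}{112294533}$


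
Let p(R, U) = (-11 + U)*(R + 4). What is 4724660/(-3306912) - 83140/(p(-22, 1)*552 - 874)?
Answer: -92531191055/40710566904 ≈ -2.2729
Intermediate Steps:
p(R, U) = (-11 + U)*(4 + R)
4724660/(-3306912) - 83140/(p(-22, 1)*552 - 874) = 4724660/(-3306912) - 83140/((-44 - 11*(-22) + 4*1 - 22*1)*552 - 874) = 4724660*(-1/3306912) - 83140/((-44 + 242 + 4 - 22)*552 - 874) = -1181165/826728 - 83140/(180*552 - 874) = -1181165/826728 - 83140/(99360 - 874) = -1181165/826728 - 83140/98486 = -1181165/826728 - 83140*1/98486 = -1181165/826728 - 41570/49243 = -92531191055/40710566904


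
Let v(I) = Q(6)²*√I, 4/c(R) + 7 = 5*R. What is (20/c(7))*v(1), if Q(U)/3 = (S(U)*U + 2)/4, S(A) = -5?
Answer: 61740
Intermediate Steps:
c(R) = 4/(-7 + 5*R)
Q(U) = 3/2 - 15*U/4 (Q(U) = 3*((-5*U + 2)/4) = 3*((2 - 5*U)*(¼)) = 3*(½ - 5*U/4) = 3/2 - 15*U/4)
v(I) = 441*√I (v(I) = (3/2 - 15/4*6)²*√I = (3/2 - 45/2)²*√I = (-21)²*√I = 441*√I)
(20/c(7))*v(1) = (20/((4/(-7 + 5*7))))*(441*√1) = (20/((4/(-7 + 35))))*(441*1) = (20/((4/28)))*441 = (20/((4*(1/28))))*441 = (20/(⅐))*441 = (20*7)*441 = 140*441 = 61740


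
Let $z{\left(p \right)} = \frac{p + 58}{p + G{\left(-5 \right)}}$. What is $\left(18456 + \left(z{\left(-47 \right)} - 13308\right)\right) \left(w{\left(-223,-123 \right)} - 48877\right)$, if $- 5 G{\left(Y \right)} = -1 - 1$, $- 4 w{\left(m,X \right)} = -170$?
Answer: $- \frac{117147031001}{466} \approx -2.5139 \cdot 10^{8}$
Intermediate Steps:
$w{\left(m,X \right)} = \frac{85}{2}$ ($w{\left(m,X \right)} = \left(- \frac{1}{4}\right) \left(-170\right) = \frac{85}{2}$)
$G{\left(Y \right)} = \frac{2}{5}$ ($G{\left(Y \right)} = - \frac{-1 - 1}{5} = \left(- \frac{1}{5}\right) \left(-2\right) = \frac{2}{5}$)
$z{\left(p \right)} = \frac{58 + p}{\frac{2}{5} + p}$ ($z{\left(p \right)} = \frac{p + 58}{p + \frac{2}{5}} = \frac{58 + p}{\frac{2}{5} + p}$)
$\left(18456 + \left(z{\left(-47 \right)} - 13308\right)\right) \left(w{\left(-223,-123 \right)} - 48877\right) = \left(18456 - \left(13308 - \frac{5 \left(58 - 47\right)}{2 + 5 \left(-47\right)}\right)\right) \left(\frac{85}{2} - 48877\right) = \left(18456 - \left(13308 - 5 \frac{1}{2 - 235} \cdot 11\right)\right) \left(- \frac{97669}{2}\right) = \left(18456 - \left(13308 - 5 \frac{1}{-233} \cdot 11\right)\right) \left(- \frac{97669}{2}\right) = \left(18456 - \left(13308 + \frac{5}{233} \cdot 11\right)\right) \left(- \frac{97669}{2}\right) = \left(18456 - \frac{3100819}{233}\right) \left(- \frac{97669}{2}\right) = \frac{1199429}{233} \left(- \frac{97669}{2}\right) = - \frac{117147031001}{466}$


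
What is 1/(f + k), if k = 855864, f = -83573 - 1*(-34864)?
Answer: 1/807155 ≈ 1.2389e-6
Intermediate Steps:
f = -48709 (f = -83573 + 34864 = -48709)
1/(f + k) = 1/(-48709 + 855864) = 1/807155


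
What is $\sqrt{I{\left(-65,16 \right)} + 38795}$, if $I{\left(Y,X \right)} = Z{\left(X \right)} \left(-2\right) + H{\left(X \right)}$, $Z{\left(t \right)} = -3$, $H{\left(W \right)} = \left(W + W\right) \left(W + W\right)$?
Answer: $15 \sqrt{177} \approx 199.56$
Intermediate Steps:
$H{\left(W \right)} = 4 W^{2}$ ($H{\left(W \right)} = 2 W 2 W = 4 W^{2}$)
$I{\left(Y,X \right)} = 6 + 4 X^{2}$ ($I{\left(Y,X \right)} = \left(-3\right) \left(-2\right) + 4 X^{2} = 6 + 4 X^{2}$)
$\sqrt{I{\left(-65,16 \right)} + 38795} = \sqrt{\left(6 + 4 \cdot 16^{2}\right) + 38795} = \sqrt{\left(6 + 4 \cdot 256\right) + 38795} = \sqrt{\left(6 + 1024\right) + 38795} = \sqrt{1030 + 38795} = \sqrt{39825} = 15 \sqrt{177}$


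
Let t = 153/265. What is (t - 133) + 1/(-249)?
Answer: -8738173/65985 ≈ -132.43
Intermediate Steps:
t = 153/265 (t = 153*(1/265) = 153/265 ≈ 0.57736)
(t - 133) + 1/(-249) = (153/265 - 133) + 1/(-249) = -35092/265 - 1/249 = -8738173/65985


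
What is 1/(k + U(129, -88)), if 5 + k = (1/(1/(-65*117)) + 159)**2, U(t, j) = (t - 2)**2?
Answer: 1/55459040 ≈ 1.8031e-8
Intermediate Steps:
U(t, j) = (-2 + t)**2
k = 55442911 (k = -5 + (1/(1/(-65*117)) + 159)**2 = -5 + (1/(-1/65*1/117) + 159)**2 = -5 + (1/(-1/7605) + 159)**2 = -5 + (-7605 + 159)**2 = -5 + (-7446)**2 = -5 + 55442916 = 55442911)
1/(k + U(129, -88)) = 1/(55442911 + (-2 + 129)**2) = 1/(55442911 + 127**2) = 1/(55442911 + 16129) = 1/55459040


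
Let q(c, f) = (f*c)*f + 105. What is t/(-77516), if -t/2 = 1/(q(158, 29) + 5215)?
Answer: 1/5356278084 ≈ 1.8670e-10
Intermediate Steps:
q(c, f) = 105 + c*f**2 (q(c, f) = (c*f)*f + 105 = c*f**2 + 105 = 105 + c*f**2)
t = -1/69099 (t = -2/((105 + 158*29**2) + 5215) = -2/((105 + 158*841) + 5215) = -2/((105 + 132878) + 5215) = -2/(132983 + 5215) = -2/138198 = -2*1/138198 = -1/69099 ≈ -1.4472e-5)
t/(-77516) = -1/69099/(-77516) = -1/69099*(-1/77516) = 1/5356278084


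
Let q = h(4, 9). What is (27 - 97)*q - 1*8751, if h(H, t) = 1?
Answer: -8821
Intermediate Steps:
q = 1
(27 - 97)*q - 1*8751 = (27 - 97)*1 - 1*8751 = -70*1 - 8751 = -70 - 8751 = -8821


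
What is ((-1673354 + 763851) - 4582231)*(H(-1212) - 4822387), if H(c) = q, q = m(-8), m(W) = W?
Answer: 26483310582930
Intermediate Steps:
q = -8
H(c) = -8
((-1673354 + 763851) - 4582231)*(H(-1212) - 4822387) = ((-1673354 + 763851) - 4582231)*(-8 - 4822387) = (-909503 - 4582231)*(-4822395) = -5491734*(-4822395) = 26483310582930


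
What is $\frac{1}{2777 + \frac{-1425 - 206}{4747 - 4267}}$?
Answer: $\frac{480}{1331329} \approx 0.00036054$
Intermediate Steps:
$\frac{1}{2777 + \frac{-1425 - 206}{4747 - 4267}} = \frac{1}{2777 - \frac{1631}{480}} = \frac{1}{\frac{1331329}{480}} = \frac{480}{1331329}$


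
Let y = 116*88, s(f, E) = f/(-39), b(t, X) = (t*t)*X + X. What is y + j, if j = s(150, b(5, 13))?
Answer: 132654/13 ≈ 10204.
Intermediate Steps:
b(t, X) = X + X*t² (b(t, X) = t²*X + X = X*t² + X = X + X*t²)
s(f, E) = -f/39 (s(f, E) = f*(-1/39) = -f/39)
j = -50/13 (j = -1/39*150 = -50/13 ≈ -3.8462)
y = 10208
y + j = 10208 - 50/13 = 132654/13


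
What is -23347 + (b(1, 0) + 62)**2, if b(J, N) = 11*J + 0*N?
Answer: -18018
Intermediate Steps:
b(J, N) = 11*J (b(J, N) = 11*J + 0 = 11*J)
-23347 + (b(1, 0) + 62)**2 = -23347 + (11*1 + 62)**2 = -23347 + (11 + 62)**2 = -23347 + 73**2 = -23347 + 5329 = -18018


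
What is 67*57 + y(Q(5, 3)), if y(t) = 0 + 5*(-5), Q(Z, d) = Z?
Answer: 3794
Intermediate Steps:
y(t) = -25 (y(t) = 0 - 25 = -25)
67*57 + y(Q(5, 3)) = 67*57 - 25 = 3819 - 25 = 3794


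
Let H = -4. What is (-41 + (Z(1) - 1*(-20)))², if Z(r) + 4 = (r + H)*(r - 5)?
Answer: 169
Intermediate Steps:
Z(r) = -4 + (-5 + r)*(-4 + r) (Z(r) = -4 + (r - 4)*(r - 5) = -4 + (-4 + r)*(-5 + r) = -4 + (-5 + r)*(-4 + r))
(-41 + (Z(1) - 1*(-20)))² = (-41 + ((16 + 1² - 9*1) - 1*(-20)))² = (-41 + ((16 + 1 - 9) + 20))² = (-41 + (8 + 20))² = (-41 + 28)² = (-13)² = 169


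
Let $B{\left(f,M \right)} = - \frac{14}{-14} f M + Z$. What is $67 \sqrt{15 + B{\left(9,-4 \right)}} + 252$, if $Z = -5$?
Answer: $252 + 67 i \sqrt{26} \approx 252.0 + 341.63 i$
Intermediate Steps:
$B{\left(f,M \right)} = -5 + M f$ ($B{\left(f,M \right)} = - \frac{14}{-14} f M - 5 = \left(-14\right) \left(- \frac{1}{14}\right) f M - 5 = 1 f M - 5 = f M - 5 = M f - 5 = -5 + M f$)
$67 \sqrt{15 + B{\left(9,-4 \right)}} + 252 = 67 \sqrt{15 - 41} + 252 = 67 \sqrt{-26} + 252 = 67 i \sqrt{26} + 252 = 252 + 67 i \sqrt{26}$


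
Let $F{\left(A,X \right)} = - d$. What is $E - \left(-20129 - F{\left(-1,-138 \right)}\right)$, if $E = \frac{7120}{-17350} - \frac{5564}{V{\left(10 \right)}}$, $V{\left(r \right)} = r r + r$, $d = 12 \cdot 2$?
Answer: $\frac{382730739}{19085} \approx 20054.0$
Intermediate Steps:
$d = 24$
$F{\left(A,X \right)} = -24$ ($F{\left(A,X \right)} = \left(-1\right) 24 = -24$)
$V{\left(r \right)} = r + r^{2}$ ($V{\left(r \right)} = r^{2} + r = r + r^{2}$)
$E = - \frac{973186}{19085}$ ($E = \frac{7120}{-17350} - \frac{5564}{10 \left(1 + 10\right)} = 7120 \left(- \frac{1}{17350}\right) - \frac{5564}{10 \cdot 11} = - \frac{712}{1735} - \frac{5564}{110} = - \frac{712}{1735} - \frac{2782}{55} = - \frac{973186}{19085} \approx -50.992$)
$E - \left(-20129 - F{\left(-1,-138 \right)}\right) = - \frac{973186}{19085} - \left(-20129 - -24\right) = - \frac{973186}{19085} - \left(-20129 + 24\right) = - \frac{973186}{19085} - -20105 = - \frac{973186}{19085} + 20105 = \frac{382730739}{19085}$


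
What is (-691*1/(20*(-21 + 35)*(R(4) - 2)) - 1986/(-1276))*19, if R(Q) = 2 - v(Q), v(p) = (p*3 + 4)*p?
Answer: 173236471/5716480 ≈ 30.305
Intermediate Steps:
v(p) = p*(4 + 3*p) (v(p) = (3*p + 4)*p = (4 + 3*p)*p = p*(4 + 3*p))
R(Q) = 2 - Q*(4 + 3*Q)
(-691*1/(20*(-21 + 35)*(R(4) - 2)) - 1986/(-1276))*19 = (-691*1/(20*(-21 + 35)*((2 - 1*4*(4 + 3*4)) - 2)) - 1986/(-1276))*19 = (-691*1/(280*((2 - 1*4*(4 + 12)) - 2)) - 1986*(-1/1276))*19 = (-691*1/(280*((2 - 1*4*16) - 2)) + 993/638)*19 = (-691*1/(280*((2 - 64) - 2)) + 993/638)*19 = (-691*1/(280*(-62 - 2)) + 993/638)*19 = (-691/(20*(14*(-64))) + 993/638)*19 = (-691/(20*(-896)) + 993/638)*19 = (-691/(-17920) + 993/638)*19 = (-691*(-1/17920) + 993/638)*19 = (691/17920 + 993/638)*19 = (9117709/5716480)*19 = 173236471/5716480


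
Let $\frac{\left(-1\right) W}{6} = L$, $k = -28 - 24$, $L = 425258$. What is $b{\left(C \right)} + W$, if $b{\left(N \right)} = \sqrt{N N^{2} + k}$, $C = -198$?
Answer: $-2551548 + 2 i \sqrt{1940611} \approx -2.5515 \cdot 10^{6} + 2786.1 i$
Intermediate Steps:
$k = -52$ ($k = -28 - 24 = -52$)
$W = -2551548$ ($W = \left(-6\right) 425258 = -2551548$)
$b{\left(N \right)} = \sqrt{-52 + N^{3}}$ ($b{\left(N \right)} = \sqrt{N N^{2} - 52} = \sqrt{N^{3} - 52} = \sqrt{-52 + N^{3}}$)
$b{\left(C \right)} + W = \sqrt{-52 + \left(-198\right)^{3}} - 2551548 = \sqrt{-52 - 7762392} - 2551548 = \sqrt{-7762444} - 2551548 = 2 i \sqrt{1940611} - 2551548 = -2551548 + 2 i \sqrt{1940611}$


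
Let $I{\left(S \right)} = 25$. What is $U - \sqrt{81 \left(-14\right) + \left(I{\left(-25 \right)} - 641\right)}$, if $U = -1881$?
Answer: $-1881 - 5 i \sqrt{70} \approx -1881.0 - 41.833 i$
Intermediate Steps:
$U - \sqrt{81 \left(-14\right) + \left(I{\left(-25 \right)} - 641\right)} = -1881 - \sqrt{81 \left(-14\right) + \left(25 - 641\right)} = -1881 - \sqrt{-1134 - 616} = -1881 - \sqrt{-1750} = -1881 - 5 i \sqrt{70}$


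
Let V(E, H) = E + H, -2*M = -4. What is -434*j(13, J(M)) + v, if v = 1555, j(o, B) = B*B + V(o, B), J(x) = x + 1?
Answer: -9295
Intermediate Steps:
M = 2 (M = -½*(-4) = 2)
J(x) = 1 + x
j(o, B) = B + o + B² (j(o, B) = B*B + (o + B) = B² + (B + o) = B + o + B²)
-434*j(13, J(M)) + v = -434*((1 + 2) + 13 + (1 + 2)²) + 1555 = -434*(3 + 13 + 3²) + 1555 = -434*(3 + 13 + 9) + 1555 = -434*25 + 1555 = -10850 + 1555 = -9295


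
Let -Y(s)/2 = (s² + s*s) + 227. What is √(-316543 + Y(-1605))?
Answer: I*√10621097 ≈ 3259.0*I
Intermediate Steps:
Y(s) = -454 - 4*s² (Y(s) = -2*((s² + s*s) + 227) = -2*((s² + s²) + 227) = -2*(2*s² + 227) = -2*(227 + 2*s²) = -454 - 4*s²)
√(-316543 + Y(-1605)) = √(-316543 + (-454 - 4*(-1605)²)) = √(-316543 + (-454 - 4*2576025)) = √(-316543 + (-454 - 10304100)) = √(-316543 - 10304554) = √(-10621097) = I*√10621097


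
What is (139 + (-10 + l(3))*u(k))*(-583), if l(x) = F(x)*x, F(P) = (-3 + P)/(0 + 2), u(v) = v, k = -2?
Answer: -92697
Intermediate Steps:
F(P) = -3/2 + P/2 (F(P) = (-3 + P)/2 = (-3 + P)*(½) = -3/2 + P/2)
l(x) = x*(-3/2 + x/2) (l(x) = (-3/2 + x/2)*x = x*(-3/2 + x/2))
(139 + (-10 + l(3))*u(k))*(-583) = (139 + (-10 + (½)*3*(-3 + 3))*(-2))*(-583) = (139 + (-10 + (½)*3*0)*(-2))*(-583) = (139 + (-10 + 0)*(-2))*(-583) = (139 - 10*(-2))*(-583) = (139 + 20)*(-583) = 159*(-583) = -92697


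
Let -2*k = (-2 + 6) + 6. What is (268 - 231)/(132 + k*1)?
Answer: 37/127 ≈ 0.29134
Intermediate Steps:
k = -5 (k = -((-2 + 6) + 6)/2 = -(4 + 6)/2 = -1/2*10 = -5)
(268 - 231)/(132 + k*1) = (268 - 231)/(132 - 5*1) = 37/(132 - 5) = 37/127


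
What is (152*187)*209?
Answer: 5940616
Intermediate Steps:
(152*187)*209 = 28424*209 = 5940616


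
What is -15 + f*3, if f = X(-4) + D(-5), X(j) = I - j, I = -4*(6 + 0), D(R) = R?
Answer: -90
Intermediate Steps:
I = -24 (I = -4*6 = -24)
X(j) = -24 - j
f = -25 (f = (-24 - 1*(-4)) - 5 = (-24 + 4) - 5 = -20 - 5 = -25)
-15 + f*3 = -15 - 25*3 = -15 - 75 = -90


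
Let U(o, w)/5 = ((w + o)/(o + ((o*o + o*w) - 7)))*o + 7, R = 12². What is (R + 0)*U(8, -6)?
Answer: 97200/17 ≈ 5717.6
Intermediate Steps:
R = 144
U(o, w) = 35 + 5*o*(o + w)/(-7 + o + o² + o*w) (U(o, w) = 5*(((w + o)/(o + ((o*o + o*w) - 7)))*o + 7) = 5*(((o + w)/(o + ((o² + o*w) - 7)))*o + 7) = 5*(((o + w)/(o + (-7 + o² + o*w)))*o + 7) = 5*(((o + w)/(-7 + o + o² + o*w))*o + 7) = 5*(o*(o + w)/(-7 + o + o² + o*w) + 7) = 5*(7 + o*(o + w)/(-7 + o + o² + o*w)) = 35 + 5*o*(o + w)/(-7 + o + o² + o*w))
(R + 0)*U(8, -6) = (144 + 0)*(5*(-49 + 7*8 + 8*8² + 8*8*(-6))/(-7 + 8 + 8² + 8*(-6))) = 144*(5*(-49 + 56 + 8*64 - 384)/(-7 + 8 + 64 - 48)) = 144*(5*(-49 + 56 + 512 - 384)/17) = 144*(5*(1/17)*135) = 144*(675/17) = 97200/17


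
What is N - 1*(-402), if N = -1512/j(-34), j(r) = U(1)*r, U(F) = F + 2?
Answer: 7086/17 ≈ 416.82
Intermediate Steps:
U(F) = 2 + F
j(r) = 3*r (j(r) = (2 + 1)*r = 3*r)
N = 252/17 (N = -1512/(3*(-34)) = -1512/(-102) = -1512*(-1/102) = 252/17 ≈ 14.824)
N - 1*(-402) = 252/17 - 1*(-402) = 252/17 + 402 = 7086/17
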